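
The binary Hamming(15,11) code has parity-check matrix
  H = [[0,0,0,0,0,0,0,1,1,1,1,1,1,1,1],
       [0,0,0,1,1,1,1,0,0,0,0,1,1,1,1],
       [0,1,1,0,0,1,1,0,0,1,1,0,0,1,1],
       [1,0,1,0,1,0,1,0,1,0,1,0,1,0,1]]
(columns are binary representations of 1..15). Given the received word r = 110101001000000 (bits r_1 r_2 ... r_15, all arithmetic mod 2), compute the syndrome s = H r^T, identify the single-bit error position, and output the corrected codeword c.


s = (1, 0, 0, 0)^T, error position = 8, corrected codeword c = 110101011000000

Compute s = H r^T mod 2 one row at a time:
  s_1 = 0 + 1 + 0 + 0 + 0 + 0 + 0 + 0 = 1 ≡ 1 (mod 2).
  s_2 = 1 + 0 + 1 + 0 + 0 + 0 + 0 + 0 = 2 ≡ 0 (mod 2).
  s_3 = 1 + 0 + 1 + 0 + 0 + 0 + 0 + 0 = 2 ≡ 0 (mod 2).
  s_4 = 1 + 0 + 0 + 0 + 1 + 0 + 0 + 0 = 2 ≡ 0 (mod 2).
s = (1, 0, 0, 0)^T — this equals column 8 of H (binary 1000), so error is at position 8.
Correct: flip bit 8 of r = 110101001000000 to get c = 110101011000000.


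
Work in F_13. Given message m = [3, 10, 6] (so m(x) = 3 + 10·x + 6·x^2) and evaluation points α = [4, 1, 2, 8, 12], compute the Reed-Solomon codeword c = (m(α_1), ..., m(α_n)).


c = [9, 6, 8, 12, 12]

Message polynomial: m(x) = 3 + 10·x + 6·x^2 (mod 13).
For each evaluation point α_i, compute m(α_i) mod 13:
  α_1 = 4: Horner steps 6 → 8 → 9, so m(4) = 9.
  α_2 = 1: Horner steps 6 → 3 → 6, so m(1) = 6.
  α_3 = 2: Horner steps 6 → 9 → 8, so m(2) = 8.
  α_4 = 8: Horner steps 6 → 6 → 12, so m(8) = 12.
  α_5 = 12: Horner steps 6 → 4 → 12, so m(12) = 12.
Codeword c = [9, 6, 8, 12, 12] ∈ F_13^5.


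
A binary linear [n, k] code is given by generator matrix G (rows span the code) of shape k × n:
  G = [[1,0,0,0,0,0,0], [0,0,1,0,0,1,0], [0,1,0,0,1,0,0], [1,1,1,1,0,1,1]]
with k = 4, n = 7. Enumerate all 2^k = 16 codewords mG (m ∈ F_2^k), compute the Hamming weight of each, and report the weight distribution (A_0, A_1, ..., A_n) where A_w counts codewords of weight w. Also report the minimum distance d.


Weight distribution: A_0 = 1, A_1 = 1, A_2 = 2, A_3 = 4, A_4 = 3, A_5 = 3, A_6 = 2. Minimum distance d = 1.

Enumerate all 2^4 = 16 messages m ∈ F_2^4.
For each, compute codeword c = mG in F_2^7, then tally its weight.
  m = 0000 → c = 0000000, weight = 0.
  m = 1000 → c = 1000000, weight = 1.
  m = 0100 → c = 0010010, weight = 2.
  m = 1100 → c = 1010010, weight = 3.
  m = 0010 → c = 0100100, weight = 2.
  m = 1010 → c = 1100100, weight = 3.
  m = 0110 → c = 0110110, weight = 4.
  m = 1110 → c = 1110110, weight = 5.
  m = 0001 → c = 1111011, weight = 6.
  m = 1001 → c = 0111011, weight = 5.
  m = 0101 → c = 1101001, weight = 4.
  m = 1101 → c = 0101001, weight = 3.
  m = 0011 → c = 1011111, weight = 6.
  m = 1011 → c = 0011111, weight = 5.
  m = 0111 → c = 1001101, weight = 4.
  m = 1111 → c = 0001101, weight = 3.
Tally weights:
  weight 0: 1 codewords.
  weight 1: 1 codewords.
  weight 2: 2 codewords.
  weight 3: 4 codewords.
  weight 4: 3 codewords.
  weight 5: 3 codewords.
  weight 6: 2 codewords.
Minimum distance d = smallest w > 0 with A_w > 0 = 1.
Sanity: Σ A_w = 16 = 2^4 = 16 ✓.


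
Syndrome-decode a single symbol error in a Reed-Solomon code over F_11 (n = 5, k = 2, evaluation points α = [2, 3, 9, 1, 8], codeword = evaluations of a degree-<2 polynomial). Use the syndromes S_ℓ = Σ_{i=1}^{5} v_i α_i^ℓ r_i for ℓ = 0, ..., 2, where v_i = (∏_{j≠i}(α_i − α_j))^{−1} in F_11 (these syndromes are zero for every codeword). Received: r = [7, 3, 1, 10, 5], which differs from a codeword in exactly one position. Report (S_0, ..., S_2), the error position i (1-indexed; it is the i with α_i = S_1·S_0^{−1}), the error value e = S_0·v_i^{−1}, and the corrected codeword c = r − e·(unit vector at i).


S = (5, 5, 5), error at position 4, error magnitude e = 10, c = [7, 3, 1, 0, 5].

Step 1: column multipliers v_i = (∏_{j≠i}(α_i − α_j))^{−1} mod 11.
  i = 1 (α = 2): (2−3)(2−9)(2−1)(2−8) = (−1)·(−7)·1·(−6) = −42 ≡ 2, so v_1 = 2^{−1} = 6 (mod 11).
  i = 2 (α = 3): (3−2)(3−9)(3−1)(3−8) = 1·(−6)·2·(−5) = 60 ≡ 5, so v_2 = 5^{−1} = 9 (mod 11).
  i = 3 (α = 9): (9−2)(9−3)(9−1)(9−8) = 7·6·8·1 = 336 ≡ 6, so v_3 = 6^{−1} = 2 (mod 11).
  i = 4 (α = 1): (1−2)(1−3)(1−9)(1−8) = (−1)·(−2)·(−8)·(−7) = 112 ≡ 2, so v_4 = 2^{−1} = 6 (mod 11).
  i = 5 (α = 8): (8−2)(8−3)(8−9)(8−1) = 6·5·(−1)·7 = −210 ≡ 10, so v_5 = 10^{−1} = 10 (mod 11).
  v = [6, 9, 2, 6, 10].
Step 2: syndromes of r = [7, 3, 1, 10, 5] (all sums mod 11).
  S_0 = Σ v_i r_i = 6·7 + 9·3 + 2·1 + 6·10 + 10·5 = 181 ≡ 5.
  S_1 = Σ v_i α_i r_i = 6·2·7 + 9·3·3 + 2·9·1 + 6·1·10 + 10·8·5 = 643 ≡ 5.
  α_i^2 mod 11 = [4, 9, 4, 1, 9].
  S_2 = Σ v_i α_i^2 r_i = 6·4·7 + 9·9·3 + 2·4·1 + 6·1·10 + 10·9·5 = 929 ≡ 5.
  S = (5, 5, 5) ≠ 0, so r is not a codeword (an error is present).
Step 3: locate the error. For a single error e at position i, S_ℓ = v_i·e·α_i^ℓ, so α_err = S_1/S_0.
  S_0^{−1} = 5^{−1} = 9 (mod 11), so α_err = 5·9 = 45 ≡ 1 = α_4. Error position i = 4.
  Consistency check: S_2/S_1 = 5·9 = 45 ≡ 1 = α_err ✓ (single-error assumption holds).
Step 4: error magnitude e = S_0/v_4 = S_0·∏_{j≠4}(α_4 − α_j) = 5·2 = 10 ≡ 10 (mod 11).
Step 5: correct position 4: c_4 = r_4 − e = 10 − 10 ≡ 0 (mod 11). Hence c = [7, 3, 1, 0, 5].
  Check: interpolating c through the α_i gives m(x) = 4 + 7·x (degree < 2) with m(α_i) = c_i for every i, so c is indeed a codeword.


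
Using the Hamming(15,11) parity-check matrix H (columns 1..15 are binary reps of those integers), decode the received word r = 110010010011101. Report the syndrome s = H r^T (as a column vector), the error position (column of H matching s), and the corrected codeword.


s = (1, 0, 1, 1)^T, error position = 11, corrected codeword c = 110010010001101

Compute s = H r^T mod 2 one row at a time:
  s_1 = 1 + 0 + 0 + 1 + 1 + 1 + 0 + 1 = 5 ≡ 1 (mod 2).
  s_2 = 0 + 1 + 0 + 0 + 1 + 1 + 0 + 1 = 4 ≡ 0 (mod 2).
  s_3 = 1 + 0 + 0 + 0 + 0 + 1 + 0 + 1 = 3 ≡ 1 (mod 2).
  s_4 = 1 + 0 + 1 + 0 + 0 + 1 + 1 + 1 = 5 ≡ 1 (mod 2).
s = (1, 0, 1, 1)^T — this equals column 11 of H (binary 1011), so error is at position 11.
Correct: flip bit 11 of r = 110010010011101 to get c = 110010010001101.


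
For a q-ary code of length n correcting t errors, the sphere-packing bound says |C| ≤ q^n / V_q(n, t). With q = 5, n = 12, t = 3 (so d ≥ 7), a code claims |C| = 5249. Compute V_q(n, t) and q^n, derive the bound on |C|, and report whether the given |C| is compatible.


V_q(n, t) = 15185, q^n = 244140625, Hamming bound = 16077, |C| = 5249 ≤ bound (satisfied).

Step 1: Compute V_q(n, t) = Σ_{j=0}^3 C(n, j) (q−1)^j.
  j = 0: C(12,0)·(4)^0 = 1·1 = 1.
  j = 1: C(12,1)·(4)^1 = 12·4 = 48.
  j = 2: C(12,2)·(4)^2 = 66·16 = 1056.
  j = 3: C(12,3)·(4)^3 = 220·64 = 14080.
  V_q(n, t) = 1 + 48 + 1056 + 14080 = 15185.
Step 2: q^n = 5^12 = 244140625.
Step 3: Hamming bound ⌊q^n / V_q(n,t)⌋ = ⌊244140625/15185⌋ = 16077.
Step 4: Compare |C| = 5249 to 16077: satisfied.
The claimed |C| lies below the Hamming bound.


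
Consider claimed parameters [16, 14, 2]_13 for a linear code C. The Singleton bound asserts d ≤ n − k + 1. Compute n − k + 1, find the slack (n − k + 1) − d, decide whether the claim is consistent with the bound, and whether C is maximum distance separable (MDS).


Singleton RHS = n − k + 1 = 3, slack = 1, bound satisfied, not MDS.

Singleton bound: d ≤ n − k + 1.
Here n = 16, k = 14, so n − k + 1 = 3.
Given d = 2, check d ≤ 3: YES.
Slack = (n − k + 1) − d = 1.
The code is NOT MDS (slack = 1 > 0).
Description: the claimed parameters are [16, 14, 2]_13; such a code would be non-MDS.


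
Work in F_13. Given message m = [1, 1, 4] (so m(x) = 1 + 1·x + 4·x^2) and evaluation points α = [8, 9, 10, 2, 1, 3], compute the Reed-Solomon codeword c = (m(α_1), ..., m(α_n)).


c = [5, 9, 8, 6, 6, 1]

Message polynomial: m(x) = 1 + 1·x + 4·x^2 (mod 13).
For each evaluation point α_i, compute m(α_i) mod 13:
  α_1 = 8: Horner steps 4 → 7 → 5, so m(8) = 5.
  α_2 = 9: Horner steps 4 → 11 → 9, so m(9) = 9.
  α_3 = 10: Horner steps 4 → 2 → 8, so m(10) = 8.
  α_4 = 2: Horner steps 4 → 9 → 6, so m(2) = 6.
  α_5 = 1: Horner steps 4 → 5 → 6, so m(1) = 6.
  α_6 = 3: Horner steps 4 → 0 → 1, so m(3) = 1.
Codeword c = [5, 9, 8, 6, 6, 1] ∈ F_13^6.


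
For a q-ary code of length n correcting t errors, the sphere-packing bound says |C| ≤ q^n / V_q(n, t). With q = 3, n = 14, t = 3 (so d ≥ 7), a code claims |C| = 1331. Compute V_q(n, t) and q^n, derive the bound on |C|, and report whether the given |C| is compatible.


V_q(n, t) = 3305, q^n = 4782969, Hamming bound = 1447, |C| = 1331 ≤ bound (satisfied).

Step 1: Compute V_q(n, t) = Σ_{j=0}^3 C(n, j) (q−1)^j.
  j = 0: C(14,0)·(2)^0 = 1·1 = 1.
  j = 1: C(14,1)·(2)^1 = 14·2 = 28.
  j = 2: C(14,2)·(2)^2 = 91·4 = 364.
  j = 3: C(14,3)·(2)^3 = 364·8 = 2912.
  V_q(n, t) = 1 + 28 + 364 + 2912 = 3305.
Step 2: q^n = 3^14 = 4782969.
Step 3: Hamming bound ⌊q^n / V_q(n,t)⌋ = ⌊4782969/3305⌋ = 1447.
Step 4: Compare |C| = 1331 to 1447: satisfied.
The claimed |C| lies below the Hamming bound.


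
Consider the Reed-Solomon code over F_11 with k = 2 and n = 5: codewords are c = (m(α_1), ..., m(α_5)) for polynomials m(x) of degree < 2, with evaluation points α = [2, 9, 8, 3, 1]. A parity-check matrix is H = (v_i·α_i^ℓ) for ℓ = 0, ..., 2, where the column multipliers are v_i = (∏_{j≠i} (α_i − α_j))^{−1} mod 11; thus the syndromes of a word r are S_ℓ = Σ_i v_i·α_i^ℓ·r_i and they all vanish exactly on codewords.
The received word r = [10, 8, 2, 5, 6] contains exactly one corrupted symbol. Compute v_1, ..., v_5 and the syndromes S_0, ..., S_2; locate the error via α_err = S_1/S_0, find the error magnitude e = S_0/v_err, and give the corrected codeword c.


S = (1, 1, 1), error at position 5, error magnitude e = 2, c = [10, 8, 2, 5, 4].

Step 1: column multipliers v_i = (∏_{j≠i}(α_i − α_j))^{−1} mod 11.
  i = 1 (α = 2): (2−9)(2−8)(2−3)(2−1) = (−7)·(−6)·(−1)·1 = −42 ≡ 2, so v_1 = 2^{−1} = 6 (mod 11).
  i = 2 (α = 9): (9−2)(9−8)(9−3)(9−1) = 7·1·6·8 = 336 ≡ 6, so v_2 = 6^{−1} = 2 (mod 11).
  i = 3 (α = 8): (8−2)(8−9)(8−3)(8−1) = 6·(−1)·5·7 = −210 ≡ 10, so v_3 = 10^{−1} = 10 (mod 11).
  i = 4 (α = 3): (3−2)(3−9)(3−8)(3−1) = 1·(−6)·(−5)·2 = 60 ≡ 5, so v_4 = 5^{−1} = 9 (mod 11).
  i = 5 (α = 1): (1−2)(1−9)(1−8)(1−3) = (−1)·(−8)·(−7)·(−2) = 112 ≡ 2, so v_5 = 2^{−1} = 6 (mod 11).
  v = [6, 2, 10, 9, 6].
Step 2: syndromes of r = [10, 8, 2, 5, 6] (all sums mod 11).
  S_0 = Σ v_i r_i = 6·10 + 2·8 + 10·2 + 9·5 + 6·6 = 177 ≡ 1.
  S_1 = Σ v_i α_i r_i = 6·2·10 + 2·9·8 + 10·8·2 + 9·3·5 + 6·1·6 = 595 ≡ 1.
  α_i^2 mod 11 = [4, 4, 9, 9, 1].
  S_2 = Σ v_i α_i^2 r_i = 6·4·10 + 2·4·8 + 10·9·2 + 9·9·5 + 6·1·6 = 925 ≡ 1.
  S = (1, 1, 1) ≠ 0, so r is not a codeword (an error is present).
Step 3: locate the error. For a single error e at position i, S_ℓ = v_i·e·α_i^ℓ, so α_err = S_1/S_0.
  S_0^{−1} = 1^{−1} = 1 (mod 11), so α_err = 1·1 = 1 ≡ 1 = α_5. Error position i = 5.
  Consistency check: S_2/S_1 = 1·1 = 1 ≡ 1 = α_err ✓ (single-error assumption holds).
Step 4: error magnitude e = S_0/v_5 = S_0·∏_{j≠5}(α_5 − α_j) = 1·2 = 2 ≡ 2 (mod 11).
Step 5: correct position 5: c_5 = r_5 − e = 6 − 2 ≡ 4 (mod 11). Hence c = [10, 8, 2, 5, 4].
  Check: interpolating c through the α_i gives m(x) = 9 + 6·x (degree < 2) with m(α_i) = c_i for every i, so c is indeed a codeword.


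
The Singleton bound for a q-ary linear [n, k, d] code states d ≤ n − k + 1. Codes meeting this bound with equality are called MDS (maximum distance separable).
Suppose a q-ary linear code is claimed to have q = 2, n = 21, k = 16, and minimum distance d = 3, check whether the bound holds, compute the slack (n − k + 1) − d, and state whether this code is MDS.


Singleton RHS = n − k + 1 = 6, slack = 3, bound satisfied, not MDS.

Singleton bound: d ≤ n − k + 1.
Here n = 21, k = 16, so n − k + 1 = 6.
Given d = 3, check d ≤ 6: YES.
Slack = (n − k + 1) − d = 3.
The code is NOT MDS (slack = 3 > 0).
Description: the claimed parameters are [21, 16, 3]_2; such a code would be non-MDS.


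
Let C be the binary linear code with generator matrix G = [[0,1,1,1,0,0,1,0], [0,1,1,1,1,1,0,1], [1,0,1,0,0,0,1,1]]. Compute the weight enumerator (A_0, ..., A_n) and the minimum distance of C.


Weight distribution: A_0 = 1, A_4 = 5, A_6 = 2. Minimum distance d = 4.

Enumerate all 2^3 = 8 messages m ∈ F_2^3.
For each, compute codeword c = mG in F_2^8, then tally its weight.
  m = 000 → c = 00000000, weight = 0.
  m = 100 → c = 01110010, weight = 4.
  m = 010 → c = 01111101, weight = 6.
  m = 110 → c = 00001111, weight = 4.
  m = 001 → c = 10100011, weight = 4.
  m = 101 → c = 11010001, weight = 4.
  m = 011 → c = 11011110, weight = 6.
  m = 111 → c = 10101100, weight = 4.
Tally weights:
  weight 0: 1 codewords.
  weight 4: 5 codewords.
  weight 6: 2 codewords.
Minimum distance d = smallest w > 0 with A_w > 0 = 4.
Sanity: Σ A_w = 8 = 2^3 = 8 ✓.


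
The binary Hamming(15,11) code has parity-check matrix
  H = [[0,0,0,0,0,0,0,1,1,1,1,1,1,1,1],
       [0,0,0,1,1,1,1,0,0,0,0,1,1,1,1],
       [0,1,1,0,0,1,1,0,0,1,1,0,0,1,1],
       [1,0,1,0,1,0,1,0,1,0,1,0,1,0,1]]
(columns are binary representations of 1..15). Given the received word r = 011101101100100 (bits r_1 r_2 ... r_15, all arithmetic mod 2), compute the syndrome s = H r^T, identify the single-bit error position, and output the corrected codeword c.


s = (1, 0, 1, 0)^T, error position = 10, corrected codeword c = 011101101000100

Compute s = H r^T mod 2 one row at a time:
  s_1 = 0 + 1 + 1 + 0 + 0 + 1 + 0 + 0 = 3 ≡ 1 (mod 2).
  s_2 = 1 + 0 + 1 + 1 + 0 + 1 + 0 + 0 = 4 ≡ 0 (mod 2).
  s_3 = 1 + 1 + 1 + 1 + 1 + 0 + 0 + 0 = 5 ≡ 1 (mod 2).
  s_4 = 0 + 1 + 0 + 1 + 1 + 0 + 1 + 0 = 4 ≡ 0 (mod 2).
s = (1, 0, 1, 0)^T — this equals column 10 of H (binary 1010), so error is at position 10.
Correct: flip bit 10 of r = 011101101100100 to get c = 011101101000100.


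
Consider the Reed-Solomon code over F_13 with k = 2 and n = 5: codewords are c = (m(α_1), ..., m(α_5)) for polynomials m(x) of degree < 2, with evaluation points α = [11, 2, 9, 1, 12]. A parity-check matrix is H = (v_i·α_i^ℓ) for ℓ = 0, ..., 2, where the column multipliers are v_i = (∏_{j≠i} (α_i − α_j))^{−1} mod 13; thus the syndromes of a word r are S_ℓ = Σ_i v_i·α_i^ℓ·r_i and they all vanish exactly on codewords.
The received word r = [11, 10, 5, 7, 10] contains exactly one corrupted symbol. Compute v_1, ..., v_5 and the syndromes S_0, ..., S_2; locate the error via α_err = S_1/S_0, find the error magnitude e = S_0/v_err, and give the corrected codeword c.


S = (7, 6, 7), error at position 5, error magnitude e = 9, c = [11, 10, 5, 7, 1].

Step 1: column multipliers v_i = (∏_{j≠i}(α_i − α_j))^{−1} mod 13.
  i = 1 (α = 11): (11−2)(11−9)(11−1)(11−12) = 9·2·10·(−1) = −180 ≡ 2, so v_1 = 2^{−1} = 7 (mod 13).
  i = 2 (α = 2): (2−11)(2−9)(2−1)(2−12) = (−9)·(−7)·1·(−10) = −630 ≡ 7, so v_2 = 7^{−1} = 2 (mod 13).
  i = 3 (α = 9): (9−11)(9−2)(9−1)(9−12) = (−2)·7·8·(−3) = 336 ≡ 11, so v_3 = 11^{−1} = 6 (mod 13).
  i = 4 (α = 1): (1−11)(1−2)(1−9)(1−12) = (−10)·(−1)·(−8)·(−11) = 880 ≡ 9, so v_4 = 9^{−1} = 3 (mod 13).
  i = 5 (α = 12): (12−11)(12−2)(12−9)(12−1) = 1·10·3·11 = 330 ≡ 5, so v_5 = 5^{−1} = 8 (mod 13).
  v = [7, 2, 6, 3, 8].
Step 2: syndromes of r = [11, 10, 5, 7, 10] (all sums mod 13).
  S_0 = Σ v_i r_i = 7·11 + 2·10 + 6·5 + 3·7 + 8·10 = 228 ≡ 7.
  S_1 = Σ v_i α_i r_i = 7·11·11 + 2·2·10 + 6·9·5 + 3·1·7 + 8·12·10 = 2138 ≡ 6.
  α_i^2 mod 13 = [4, 4, 3, 1, 1].
  S_2 = Σ v_i α_i^2 r_i = 7·4·11 + 2·4·10 + 6·3·5 + 3·1·7 + 8·1·10 = 579 ≡ 7.
  S = (7, 6, 7) ≠ 0, so r is not a codeword (an error is present).
Step 3: locate the error. For a single error e at position i, S_ℓ = v_i·e·α_i^ℓ, so α_err = S_1/S_0.
  S_0^{−1} = 7^{−1} = 2 (mod 13), so α_err = 6·2 = 12 ≡ 12 = α_5. Error position i = 5.
  Consistency check: S_2/S_1 = 7·11 = 77 ≡ 12 = α_err ✓ (single-error assumption holds).
Step 4: error magnitude e = S_0/v_5 = S_0·∏_{j≠5}(α_5 − α_j) = 7·5 = 35 ≡ 9 (mod 13).
Step 5: correct position 5: c_5 = r_5 − e = 10 − 9 ≡ 1 (mod 13). Hence c = [11, 10, 5, 7, 1].
  Check: interpolating c through the α_i gives m(x) = 4 + 3·x (degree < 2) with m(α_i) = c_i for every i, so c is indeed a codeword.


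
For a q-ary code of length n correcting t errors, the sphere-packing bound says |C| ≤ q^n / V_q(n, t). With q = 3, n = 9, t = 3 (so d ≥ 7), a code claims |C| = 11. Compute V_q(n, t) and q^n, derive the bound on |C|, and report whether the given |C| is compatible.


V_q(n, t) = 835, q^n = 19683, Hamming bound = 23, |C| = 11 ≤ bound (satisfied).

Step 1: Compute V_q(n, t) = Σ_{j=0}^3 C(n, j) (q−1)^j.
  j = 0: C(9,0)·(2)^0 = 1·1 = 1.
  j = 1: C(9,1)·(2)^1 = 9·2 = 18.
  j = 2: C(9,2)·(2)^2 = 36·4 = 144.
  j = 3: C(9,3)·(2)^3 = 84·8 = 672.
  V_q(n, t) = 1 + 18 + 144 + 672 = 835.
Step 2: q^n = 3^9 = 19683.
Step 3: Hamming bound ⌊q^n / V_q(n,t)⌋ = ⌊19683/835⌋ = 23.
Step 4: Compare |C| = 11 to 23: satisfied.
The claimed |C| lies below the Hamming bound.


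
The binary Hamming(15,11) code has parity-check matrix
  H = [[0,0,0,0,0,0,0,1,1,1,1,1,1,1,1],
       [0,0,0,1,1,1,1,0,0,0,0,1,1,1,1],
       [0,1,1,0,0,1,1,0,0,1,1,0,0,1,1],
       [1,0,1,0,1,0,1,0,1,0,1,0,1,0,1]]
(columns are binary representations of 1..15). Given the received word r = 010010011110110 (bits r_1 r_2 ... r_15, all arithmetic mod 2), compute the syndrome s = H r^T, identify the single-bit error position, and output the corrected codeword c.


s = (0, 1, 0, 0)^T, error position = 4, corrected codeword c = 010110011110110

Compute s = H r^T mod 2 one row at a time:
  s_1 = 1 + 1 + 1 + 1 + 0 + 1 + 1 + 0 = 6 ≡ 0 (mod 2).
  s_2 = 0 + 1 + 0 + 0 + 0 + 1 + 1 + 0 = 3 ≡ 1 (mod 2).
  s_3 = 1 + 0 + 0 + 0 + 1 + 1 + 1 + 0 = 4 ≡ 0 (mod 2).
  s_4 = 0 + 0 + 1 + 0 + 1 + 1 + 1 + 0 = 4 ≡ 0 (mod 2).
s = (0, 1, 0, 0)^T — this equals column 4 of H (binary 0100), so error is at position 4.
Correct: flip bit 4 of r = 010010011110110 to get c = 010110011110110.


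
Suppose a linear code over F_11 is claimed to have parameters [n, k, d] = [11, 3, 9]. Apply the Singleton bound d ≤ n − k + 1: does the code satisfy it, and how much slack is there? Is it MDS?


Singleton RHS = n − k + 1 = 9, slack = 0, bound satisfied, MDS.

Singleton bound: d ≤ n − k + 1.
Here n = 11, k = 3, so n − k + 1 = 9.
Given d = 9, check d ≤ 9: YES.
Slack = (n − k + 1) − d = 0.
The code is MDS (slack = 0).
Description: the claimed parameters are [11, 3, 9]_11; such a code would be MDS (meets Singleton bound).


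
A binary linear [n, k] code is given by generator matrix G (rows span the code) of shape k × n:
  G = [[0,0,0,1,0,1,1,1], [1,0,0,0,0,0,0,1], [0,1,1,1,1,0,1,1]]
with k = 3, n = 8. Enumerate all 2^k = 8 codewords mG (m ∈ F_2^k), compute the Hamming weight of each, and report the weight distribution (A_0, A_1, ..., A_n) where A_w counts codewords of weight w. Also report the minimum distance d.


Weight distribution: A_0 = 1, A_2 = 1, A_4 = 3, A_6 = 3. Minimum distance d = 2.

Enumerate all 2^3 = 8 messages m ∈ F_2^3.
For each, compute codeword c = mG in F_2^8, then tally its weight.
  m = 000 → c = 00000000, weight = 0.
  m = 100 → c = 00010111, weight = 4.
  m = 010 → c = 10000001, weight = 2.
  m = 110 → c = 10010110, weight = 4.
  m = 001 → c = 01111011, weight = 6.
  m = 101 → c = 01101100, weight = 4.
  m = 011 → c = 11111010, weight = 6.
  m = 111 → c = 11101101, weight = 6.
Tally weights:
  weight 0: 1 codewords.
  weight 2: 1 codewords.
  weight 4: 3 codewords.
  weight 6: 3 codewords.
Minimum distance d = smallest w > 0 with A_w > 0 = 2.
Sanity: Σ A_w = 8 = 2^3 = 8 ✓.


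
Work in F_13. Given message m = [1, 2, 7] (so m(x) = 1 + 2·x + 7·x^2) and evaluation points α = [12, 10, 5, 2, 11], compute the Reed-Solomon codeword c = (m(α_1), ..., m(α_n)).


c = [6, 6, 4, 7, 12]

Message polynomial: m(x) = 1 + 2·x + 7·x^2 (mod 13).
For each evaluation point α_i, compute m(α_i) mod 13:
  α_1 = 12: Horner steps 7 → 8 → 6, so m(12) = 6.
  α_2 = 10: Horner steps 7 → 7 → 6, so m(10) = 6.
  α_3 = 5: Horner steps 7 → 11 → 4, so m(5) = 4.
  α_4 = 2: Horner steps 7 → 3 → 7, so m(2) = 7.
  α_5 = 11: Horner steps 7 → 1 → 12, so m(11) = 12.
Codeword c = [6, 6, 4, 7, 12] ∈ F_13^5.


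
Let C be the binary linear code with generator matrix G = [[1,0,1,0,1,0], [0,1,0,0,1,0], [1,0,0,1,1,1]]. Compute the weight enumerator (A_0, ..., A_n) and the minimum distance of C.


Weight distribution: A_0 = 1, A_2 = 1, A_3 = 3, A_4 = 2, A_5 = 1. Minimum distance d = 2.

Enumerate all 2^3 = 8 messages m ∈ F_2^3.
For each, compute codeword c = mG in F_2^6, then tally its weight.
  m = 000 → c = 000000, weight = 0.
  m = 100 → c = 101010, weight = 3.
  m = 010 → c = 010010, weight = 2.
  m = 110 → c = 111000, weight = 3.
  m = 001 → c = 100111, weight = 4.
  m = 101 → c = 001101, weight = 3.
  m = 011 → c = 110101, weight = 4.
  m = 111 → c = 011111, weight = 5.
Tally weights:
  weight 0: 1 codewords.
  weight 2: 1 codewords.
  weight 3: 3 codewords.
  weight 4: 2 codewords.
  weight 5: 1 codewords.
Minimum distance d = smallest w > 0 with A_w > 0 = 2.
Sanity: Σ A_w = 8 = 2^3 = 8 ✓.


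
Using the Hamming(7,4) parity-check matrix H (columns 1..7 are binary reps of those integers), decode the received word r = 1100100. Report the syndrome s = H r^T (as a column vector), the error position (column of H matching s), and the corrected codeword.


s = (1, 1, 0)^T, error position = 6, corrected codeword c = 1100110

Compute s = H r^T mod 2 one row at a time:
  s_1 = 0 + 1 + 0 + 0 = 1 ≡ 1 (mod 2).
  s_2 = 1 + 0 + 0 + 0 = 1 ≡ 1 (mod 2).
  s_3 = 1 + 0 + 1 + 0 = 2 ≡ 0 (mod 2).
s = (1, 1, 0)^T — this equals column 6 of H (binary 110), so error is at position 6.
Correct: flip bit 6 of r = 1100100 to get c = 1100110.


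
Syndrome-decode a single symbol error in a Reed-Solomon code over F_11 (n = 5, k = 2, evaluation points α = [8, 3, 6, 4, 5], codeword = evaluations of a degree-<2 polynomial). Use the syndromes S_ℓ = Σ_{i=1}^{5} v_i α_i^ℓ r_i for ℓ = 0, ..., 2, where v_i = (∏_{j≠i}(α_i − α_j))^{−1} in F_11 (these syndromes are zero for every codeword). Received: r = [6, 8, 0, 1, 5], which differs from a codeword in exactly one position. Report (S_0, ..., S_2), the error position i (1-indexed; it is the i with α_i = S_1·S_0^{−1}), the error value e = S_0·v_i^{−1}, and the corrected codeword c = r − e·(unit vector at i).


S = (9, 10, 5), error at position 3, error magnitude e = 2, c = [6, 8, 9, 1, 5].

Step 1: column multipliers v_i = (∏_{j≠i}(α_i − α_j))^{−1} mod 11.
  i = 1 (α = 8): (8−3)(8−6)(8−4)(8−5) = 5·2·4·3 = 120 ≡ 10, so v_1 = 10^{−1} = 10 (mod 11).
  i = 2 (α = 3): (3−8)(3−6)(3−4)(3−5) = (−5)·(−3)·(−1)·(−2) = 30 ≡ 8, so v_2 = 8^{−1} = 7 (mod 11).
  i = 3 (α = 6): (6−8)(6−3)(6−4)(6−5) = (−2)·3·2·1 = −12 ≡ 10, so v_3 = 10^{−1} = 10 (mod 11).
  i = 4 (α = 4): (4−8)(4−3)(4−6)(4−5) = (−4)·1·(−2)·(−1) = −8 ≡ 3, so v_4 = 3^{−1} = 4 (mod 11).
  i = 5 (α = 5): (5−8)(5−3)(5−6)(5−4) = (−3)·2·(−1)·1 = 6 ≡ 6, so v_5 = 6^{−1} = 2 (mod 11).
  v = [10, 7, 10, 4, 2].
Step 2: syndromes of r = [6, 8, 0, 1, 5] (all sums mod 11).
  S_0 = Σ v_i r_i = 10·6 + 7·8 + 10·0 + 4·1 + 2·5 = 130 ≡ 9.
  S_1 = Σ v_i α_i r_i = 10·8·6 + 7·3·8 + 10·6·0 + 4·4·1 + 2·5·5 = 714 ≡ 10.
  α_i^2 mod 11 = [9, 9, 3, 5, 3].
  S_2 = Σ v_i α_i^2 r_i = 10·9·6 + 7·9·8 + 10·3·0 + 4·5·1 + 2·3·5 = 1094 ≡ 5.
  S = (9, 10, 5) ≠ 0, so r is not a codeword (an error is present).
Step 3: locate the error. For a single error e at position i, S_ℓ = v_i·e·α_i^ℓ, so α_err = S_1/S_0.
  S_0^{−1} = 9^{−1} = 5 (mod 11), so α_err = 10·5 = 50 ≡ 6 = α_3. Error position i = 3.
  Consistency check: S_2/S_1 = 5·10 = 50 ≡ 6 = α_err ✓ (single-error assumption holds).
Step 4: error magnitude e = S_0/v_3 = S_0·∏_{j≠3}(α_3 − α_j) = 9·10 = 90 ≡ 2 (mod 11).
Step 5: correct position 3: c_3 = r_3 − e = 0 − 2 ≡ 9 (mod 11). Hence c = [6, 8, 9, 1, 5].
  Check: interpolating c through the α_i gives m(x) = 7 + 4·x (degree < 2) with m(α_i) = c_i for every i, so c is indeed a codeword.


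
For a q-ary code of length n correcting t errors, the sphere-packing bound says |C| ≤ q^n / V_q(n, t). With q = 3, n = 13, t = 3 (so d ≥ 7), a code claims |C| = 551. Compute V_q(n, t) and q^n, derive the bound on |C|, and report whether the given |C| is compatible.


V_q(n, t) = 2627, q^n = 1594323, Hamming bound = 606, |C| = 551 ≤ bound (satisfied).

Step 1: Compute V_q(n, t) = Σ_{j=0}^3 C(n, j) (q−1)^j.
  j = 0: C(13,0)·(2)^0 = 1·1 = 1.
  j = 1: C(13,1)·(2)^1 = 13·2 = 26.
  j = 2: C(13,2)·(2)^2 = 78·4 = 312.
  j = 3: C(13,3)·(2)^3 = 286·8 = 2288.
  V_q(n, t) = 1 + 26 + 312 + 2288 = 2627.
Step 2: q^n = 3^13 = 1594323.
Step 3: Hamming bound ⌊q^n / V_q(n,t)⌋ = ⌊1594323/2627⌋ = 606.
Step 4: Compare |C| = 551 to 606: satisfied.
The claimed |C| lies below the Hamming bound.


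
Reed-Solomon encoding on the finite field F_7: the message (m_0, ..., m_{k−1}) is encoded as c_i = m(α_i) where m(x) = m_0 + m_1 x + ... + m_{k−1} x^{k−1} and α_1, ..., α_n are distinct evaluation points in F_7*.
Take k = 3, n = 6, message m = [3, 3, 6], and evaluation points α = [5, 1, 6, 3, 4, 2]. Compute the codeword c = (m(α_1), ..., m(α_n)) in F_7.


c = [0, 5, 6, 3, 6, 5]

Message polynomial: m(x) = 3 + 3·x + 6·x^2 (mod 7).
For each evaluation point α_i, compute m(α_i) mod 7:
  α_1 = 5: Horner steps 6 → 5 → 0, so m(5) = 0.
  α_2 = 1: Horner steps 6 → 2 → 5, so m(1) = 5.
  α_3 = 6: Horner steps 6 → 4 → 6, so m(6) = 6.
  α_4 = 3: Horner steps 6 → 0 → 3, so m(3) = 3.
  α_5 = 4: Horner steps 6 → 6 → 6, so m(4) = 6.
  α_6 = 2: Horner steps 6 → 1 → 5, so m(2) = 5.
Codeword c = [0, 5, 6, 3, 6, 5] ∈ F_7^6.


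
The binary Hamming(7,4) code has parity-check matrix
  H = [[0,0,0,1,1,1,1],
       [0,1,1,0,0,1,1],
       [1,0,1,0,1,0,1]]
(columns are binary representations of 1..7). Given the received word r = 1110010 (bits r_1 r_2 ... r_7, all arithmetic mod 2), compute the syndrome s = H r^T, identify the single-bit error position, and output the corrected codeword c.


s = (1, 1, 0)^T, error position = 6, corrected codeword c = 1110000

Compute s = H r^T mod 2 one row at a time:
  s_1 = 0 + 0 + 1 + 0 = 1 ≡ 1 (mod 2).
  s_2 = 1 + 1 + 1 + 0 = 3 ≡ 1 (mod 2).
  s_3 = 1 + 1 + 0 + 0 = 2 ≡ 0 (mod 2).
s = (1, 1, 0)^T — this equals column 6 of H (binary 110), so error is at position 6.
Correct: flip bit 6 of r = 1110010 to get c = 1110000.


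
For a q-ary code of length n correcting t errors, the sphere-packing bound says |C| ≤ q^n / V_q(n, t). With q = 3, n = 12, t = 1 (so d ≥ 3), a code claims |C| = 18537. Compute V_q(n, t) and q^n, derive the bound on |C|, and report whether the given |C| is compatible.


V_q(n, t) = 25, q^n = 531441, Hamming bound = 21257, |C| = 18537 ≤ bound (satisfied).

Step 1: Compute V_q(n, t) = Σ_{j=0}^1 C(n, j) (q−1)^j.
  j = 0: C(12,0)·(2)^0 = 1·1 = 1.
  j = 1: C(12,1)·(2)^1 = 12·2 = 24.
  V_q(n, t) = 1 + 24 = 25.
Step 2: q^n = 3^12 = 531441.
Step 3: Hamming bound ⌊q^n / V_q(n,t)⌋ = ⌊531441/25⌋ = 21257.
Step 4: Compare |C| = 18537 to 21257: satisfied.
The claimed |C| lies below the Hamming bound.


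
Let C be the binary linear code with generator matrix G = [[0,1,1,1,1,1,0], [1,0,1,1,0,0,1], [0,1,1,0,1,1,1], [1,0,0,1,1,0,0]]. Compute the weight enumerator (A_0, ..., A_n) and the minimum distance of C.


Weight distribution: A_0 = 1, A_2 = 3, A_3 = 4, A_4 = 3, A_5 = 4, A_6 = 1. Minimum distance d = 2.

Enumerate all 2^4 = 16 messages m ∈ F_2^4.
For each, compute codeword c = mG in F_2^7, then tally its weight.
  m = 0000 → c = 0000000, weight = 0.
  m = 1000 → c = 0111110, weight = 5.
  m = 0100 → c = 1011001, weight = 4.
  m = 1100 → c = 1100111, weight = 5.
  m = 0010 → c = 0110111, weight = 5.
  m = 1010 → c = 0001001, weight = 2.
  m = 0110 → c = 1101110, weight = 5.
  m = 1110 → c = 1010000, weight = 2.
  m = 0001 → c = 1001100, weight = 3.
  m = 1001 → c = 1110010, weight = 4.
  m = 0101 → c = 0010101, weight = 3.
  m = 1101 → c = 0101011, weight = 4.
  m = 0011 → c = 1111011, weight = 6.
  m = 1011 → c = 1000101, weight = 3.
  m = 0111 → c = 0100010, weight = 2.
  m = 1111 → c = 0011100, weight = 3.
Tally weights:
  weight 0: 1 codewords.
  weight 2: 3 codewords.
  weight 3: 4 codewords.
  weight 4: 3 codewords.
  weight 5: 4 codewords.
  weight 6: 1 codewords.
Minimum distance d = smallest w > 0 with A_w > 0 = 2.
Sanity: Σ A_w = 16 = 2^4 = 16 ✓.


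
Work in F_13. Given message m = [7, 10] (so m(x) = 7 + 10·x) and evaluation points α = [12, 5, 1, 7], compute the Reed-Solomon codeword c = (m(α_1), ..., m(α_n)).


c = [10, 5, 4, 12]

Message polynomial: m(x) = 7 + 10·x (mod 13).
For each evaluation point α_i, compute m(α_i) mod 13:
  α_1 = 12: Horner steps 10 → 10, so m(12) = 10.
  α_2 = 5: Horner steps 10 → 5, so m(5) = 5.
  α_3 = 1: Horner steps 10 → 4, so m(1) = 4.
  α_4 = 7: Horner steps 10 → 12, so m(7) = 12.
Codeword c = [10, 5, 4, 12] ∈ F_13^4.


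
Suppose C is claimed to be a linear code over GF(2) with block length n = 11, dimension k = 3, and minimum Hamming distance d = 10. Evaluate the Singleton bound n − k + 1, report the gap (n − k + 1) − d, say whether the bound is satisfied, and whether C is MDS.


Singleton RHS = n − k + 1 = 9, slack = -1, bound violated (no such code; not MDS).

Singleton bound: d ≤ n − k + 1.
Here n = 11, k = 3, so n − k + 1 = 9.
Given d = 10, check d ≤ 9: NO.
Slack = (n − k + 1) − d = -1.
The slack is negative: d = 10 exceeds n − k + 1 = 9 by 1, so the Singleton bound is violated and no linear [11, 3, 10]_2 code can exist. In particular it is not MDS (MDS requires d = n − k + 1 exactly).
Description: the claimed parameters are [11, 3, 10]_2; such a code would be impossible (violates the Singleton bound).


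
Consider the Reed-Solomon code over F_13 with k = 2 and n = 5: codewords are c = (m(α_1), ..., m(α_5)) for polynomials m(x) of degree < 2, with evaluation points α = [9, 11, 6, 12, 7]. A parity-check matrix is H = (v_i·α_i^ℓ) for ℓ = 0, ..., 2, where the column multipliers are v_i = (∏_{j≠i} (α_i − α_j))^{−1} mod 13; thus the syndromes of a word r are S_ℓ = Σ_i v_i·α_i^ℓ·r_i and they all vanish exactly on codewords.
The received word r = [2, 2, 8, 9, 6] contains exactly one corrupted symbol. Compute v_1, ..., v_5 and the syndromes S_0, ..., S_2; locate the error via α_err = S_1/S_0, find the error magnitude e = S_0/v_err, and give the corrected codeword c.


S = (9, 8, 10), error at position 2, error magnitude e = 4, c = [2, 11, 8, 9, 6].

Step 1: column multipliers v_i = (∏_{j≠i}(α_i − α_j))^{−1} mod 13.
  i = 1 (α = 9): (9−11)(9−6)(9−12)(9−7) = (−2)·3·(−3)·2 = 36 ≡ 10, so v_1 = 10^{−1} = 4 (mod 13).
  i = 2 (α = 11): (11−9)(11−6)(11−12)(11−7) = 2·5·(−1)·4 = −40 ≡ 12, so v_2 = 12^{−1} = 12 (mod 13).
  i = 3 (α = 6): (6−9)(6−11)(6−12)(6−7) = (−3)·(−5)·(−6)·(−1) = 90 ≡ 12, so v_3 = 12^{−1} = 12 (mod 13).
  i = 4 (α = 12): (12−9)(12−11)(12−6)(12−7) = 3·1·6·5 = 90 ≡ 12, so v_4 = 12^{−1} = 12 (mod 13).
  i = 5 (α = 7): (7−9)(7−11)(7−6)(7−12) = (−2)·(−4)·1·(−5) = −40 ≡ 12, so v_5 = 12^{−1} = 12 (mod 13).
  v = [4, 12, 12, 12, 12].
Step 2: syndromes of r = [2, 2, 8, 9, 6] (all sums mod 13).
  S_0 = Σ v_i r_i = 4·2 + 12·2 + 12·8 + 12·9 + 12·6 = 308 ≡ 9.
  S_1 = Σ v_i α_i r_i = 4·9·2 + 12·11·2 + 12·6·8 + 12·12·9 + 12·7·6 = 2712 ≡ 8.
  α_i^2 mod 13 = [3, 4, 10, 1, 10].
  S_2 = Σ v_i α_i^2 r_i = 4·3·2 + 12·4·2 + 12·10·8 + 12·1·9 + 12·10·6 = 1908 ≡ 10.
  S = (9, 8, 10) ≠ 0, so r is not a codeword (an error is present).
Step 3: locate the error. For a single error e at position i, S_ℓ = v_i·e·α_i^ℓ, so α_err = S_1/S_0.
  S_0^{−1} = 9^{−1} = 3 (mod 13), so α_err = 8·3 = 24 ≡ 11 = α_2. Error position i = 2.
  Consistency check: S_2/S_1 = 10·5 = 50 ≡ 11 = α_err ✓ (single-error assumption holds).
Step 4: error magnitude e = S_0/v_2 = S_0·∏_{j≠2}(α_2 − α_j) = 9·12 = 108 ≡ 4 (mod 13).
Step 5: correct position 2: c_2 = r_2 − e = 2 − 4 ≡ 11 (mod 13). Hence c = [2, 11, 8, 9, 6].
  Check: interpolating c through the α_i gives m(x) = 7 + 11·x (degree < 2) with m(α_i) = c_i for every i, so c is indeed a codeword.


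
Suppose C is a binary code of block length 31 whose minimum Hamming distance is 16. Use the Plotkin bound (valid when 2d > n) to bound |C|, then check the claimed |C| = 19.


Plotkin bound M ≤ 32; given |C| = 19 ≤ bound (satisfied).

Check applicability: 2d = 32, n = 31.
2d − n = 1 > 0, so Plotkin applies.
Compute d/(2d−n) = 16/1 ≈ 16.0000.
⌊d/(2d−n)⌋ = 16.
Plotkin bound: M ≤ 2·16 = 32.
Given |C| = 19, check: satisfied.
This |C| is below the Plotkin bound.


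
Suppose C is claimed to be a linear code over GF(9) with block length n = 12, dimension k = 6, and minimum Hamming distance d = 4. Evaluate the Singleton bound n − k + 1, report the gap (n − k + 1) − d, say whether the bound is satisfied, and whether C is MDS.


Singleton RHS = n − k + 1 = 7, slack = 3, bound satisfied, not MDS.

Singleton bound: d ≤ n − k + 1.
Here n = 12, k = 6, so n − k + 1 = 7.
Given d = 4, check d ≤ 7: YES.
Slack = (n − k + 1) − d = 3.
The code is NOT MDS (slack = 3 > 0).
Description: the claimed parameters are [12, 6, 4]_9; such a code would be non-MDS.


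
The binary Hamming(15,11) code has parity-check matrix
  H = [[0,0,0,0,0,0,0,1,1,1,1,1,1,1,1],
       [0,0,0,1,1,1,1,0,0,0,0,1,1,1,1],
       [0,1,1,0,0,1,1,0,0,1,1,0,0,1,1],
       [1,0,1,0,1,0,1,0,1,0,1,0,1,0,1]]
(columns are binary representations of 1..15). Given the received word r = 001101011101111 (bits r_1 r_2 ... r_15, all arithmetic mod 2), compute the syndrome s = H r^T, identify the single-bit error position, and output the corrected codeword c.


s = (1, 0, 1, 0)^T, error position = 10, corrected codeword c = 001101011001111

Compute s = H r^T mod 2 one row at a time:
  s_1 = 1 + 1 + 1 + 0 + 1 + 1 + 1 + 1 = 7 ≡ 1 (mod 2).
  s_2 = 1 + 0 + 1 + 0 + 1 + 1 + 1 + 1 = 6 ≡ 0 (mod 2).
  s_3 = 0 + 1 + 1 + 0 + 1 + 0 + 1 + 1 = 5 ≡ 1 (mod 2).
  s_4 = 0 + 1 + 0 + 0 + 1 + 0 + 1 + 1 = 4 ≡ 0 (mod 2).
s = (1, 0, 1, 0)^T — this equals column 10 of H (binary 1010), so error is at position 10.
Correct: flip bit 10 of r = 001101011101111 to get c = 001101011001111.


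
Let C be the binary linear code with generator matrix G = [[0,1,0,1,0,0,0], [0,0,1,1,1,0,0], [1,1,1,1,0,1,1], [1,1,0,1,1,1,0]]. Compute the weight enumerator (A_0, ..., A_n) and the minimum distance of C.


Weight distribution: A_0 = 1, A_2 = 3, A_3 = 4, A_4 = 3, A_5 = 4, A_6 = 1. Minimum distance d = 2.

Enumerate all 2^4 = 16 messages m ∈ F_2^4.
For each, compute codeword c = mG in F_2^7, then tally its weight.
  m = 0000 → c = 0000000, weight = 0.
  m = 1000 → c = 0101000, weight = 2.
  m = 0100 → c = 0011100, weight = 3.
  m = 1100 → c = 0110100, weight = 3.
  m = 0010 → c = 1111011, weight = 6.
  m = 1010 → c = 1010011, weight = 4.
  m = 0110 → c = 1100111, weight = 5.
  m = 1110 → c = 1001111, weight = 5.
  m = 0001 → c = 1101110, weight = 5.
  m = 1001 → c = 1000110, weight = 3.
  m = 0101 → c = 1110010, weight = 4.
  m = 1101 → c = 1011010, weight = 4.
  m = 0011 → c = 0010101, weight = 3.
  m = 1011 → c = 0111101, weight = 5.
  m = 0111 → c = 0001001, weight = 2.
  m = 1111 → c = 0100001, weight = 2.
Tally weights:
  weight 0: 1 codewords.
  weight 2: 3 codewords.
  weight 3: 4 codewords.
  weight 4: 3 codewords.
  weight 5: 4 codewords.
  weight 6: 1 codewords.
Minimum distance d = smallest w > 0 with A_w > 0 = 2.
Sanity: Σ A_w = 16 = 2^4 = 16 ✓.


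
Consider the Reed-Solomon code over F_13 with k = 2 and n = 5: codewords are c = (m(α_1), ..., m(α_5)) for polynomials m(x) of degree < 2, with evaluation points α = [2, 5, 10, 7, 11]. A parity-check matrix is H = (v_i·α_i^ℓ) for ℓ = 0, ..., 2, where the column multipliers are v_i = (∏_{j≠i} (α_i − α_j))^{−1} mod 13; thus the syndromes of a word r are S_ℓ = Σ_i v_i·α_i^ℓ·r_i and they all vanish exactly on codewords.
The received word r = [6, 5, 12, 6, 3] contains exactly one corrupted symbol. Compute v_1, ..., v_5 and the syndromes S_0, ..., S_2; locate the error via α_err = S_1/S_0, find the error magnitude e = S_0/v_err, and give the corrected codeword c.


S = (2, 1, 7), error at position 4, error magnitude e = 6, c = [6, 5, 12, 0, 3].

Step 1: column multipliers v_i = (∏_{j≠i}(α_i − α_j))^{−1} mod 13.
  i = 1 (α = 2): (2−5)(2−10)(2−7)(2−11) = (−3)·(−8)·(−5)·(−9) = 1080 ≡ 1, so v_1 = 1^{−1} = 1 (mod 13).
  i = 2 (α = 5): (5−2)(5−10)(5−7)(5−11) = 3·(−5)·(−2)·(−6) = −180 ≡ 2, so v_2 = 2^{−1} = 7 (mod 13).
  i = 3 (α = 10): (10−2)(10−5)(10−7)(10−11) = 8·5·3·(−1) = −120 ≡ 10, so v_3 = 10^{−1} = 4 (mod 13).
  i = 4 (α = 7): (7−2)(7−5)(7−10)(7−11) = 5·2·(−3)·(−4) = 120 ≡ 3, so v_4 = 3^{−1} = 9 (mod 13).
  i = 5 (α = 11): (11−2)(11−5)(11−10)(11−7) = 9·6·1·4 = 216 ≡ 8, so v_5 = 8^{−1} = 5 (mod 13).
  v = [1, 7, 4, 9, 5].
Step 2: syndromes of r = [6, 5, 12, 6, 3] (all sums mod 13).
  S_0 = Σ v_i r_i = 1·6 + 7·5 + 4·12 + 9·6 + 5·3 = 158 ≡ 2.
  S_1 = Σ v_i α_i r_i = 1·2·6 + 7·5·5 + 4·10·12 + 9·7·6 + 5·11·3 = 1210 ≡ 1.
  α_i^2 mod 13 = [4, 12, 9, 10, 4].
  S_2 = Σ v_i α_i^2 r_i = 1·4·6 + 7·12·5 + 4·9·12 + 9·10·6 + 5·4·3 = 1476 ≡ 7.
  S = (2, 1, 7) ≠ 0, so r is not a codeword (an error is present).
Step 3: locate the error. For a single error e at position i, S_ℓ = v_i·e·α_i^ℓ, so α_err = S_1/S_0.
  S_0^{−1} = 2^{−1} = 7 (mod 13), so α_err = 1·7 = 7 ≡ 7 = α_4. Error position i = 4.
  Consistency check: S_2/S_1 = 7·1 = 7 ≡ 7 = α_err ✓ (single-error assumption holds).
Step 4: error magnitude e = S_0/v_4 = S_0·∏_{j≠4}(α_4 − α_j) = 2·3 = 6 ≡ 6 (mod 13).
Step 5: correct position 4: c_4 = r_4 − e = 6 − 6 ≡ 0 (mod 13). Hence c = [6, 5, 12, 0, 3].
  Check: interpolating c through the α_i gives m(x) = 11 + 4·x (degree < 2) with m(α_i) = c_i for every i, so c is indeed a codeword.


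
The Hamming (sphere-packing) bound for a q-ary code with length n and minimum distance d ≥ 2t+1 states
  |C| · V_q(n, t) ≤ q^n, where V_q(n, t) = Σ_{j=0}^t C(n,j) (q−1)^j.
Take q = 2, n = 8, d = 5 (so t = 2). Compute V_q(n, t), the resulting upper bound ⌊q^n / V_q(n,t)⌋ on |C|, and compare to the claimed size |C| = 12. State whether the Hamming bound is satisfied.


V_q(n, t) = 37, q^n = 256, Hamming bound = 6, |C| = 12 > bound (violated).

Step 1: Compute V_q(n, t) = Σ_{j=0}^2 C(n, j) (q−1)^j.
  j = 0: C(8,0)·(1)^0 = 1·1 = 1.
  j = 1: C(8,1)·(1)^1 = 8·1 = 8.
  j = 2: C(8,2)·(1)^2 = 28·1 = 28.
  V_q(n, t) = 1 + 8 + 28 = 37.
Step 2: q^n = 2^8 = 256.
Step 3: Hamming bound ⌊q^n / V_q(n,t)⌋ = ⌊256/37⌋ = 6.
Step 4: Compare |C| = 12 to 6: violated.
The claimed |C| lies above the Hamming bound, so no 2-ary code of length 8 with d ≥ 5 can have 12 codewords.


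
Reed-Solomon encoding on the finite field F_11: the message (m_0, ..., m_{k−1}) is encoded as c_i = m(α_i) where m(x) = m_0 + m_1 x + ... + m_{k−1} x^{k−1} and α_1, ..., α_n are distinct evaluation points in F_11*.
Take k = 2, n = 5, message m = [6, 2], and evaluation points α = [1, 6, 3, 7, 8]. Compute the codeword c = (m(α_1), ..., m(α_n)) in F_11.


c = [8, 7, 1, 9, 0]

Message polynomial: m(x) = 6 + 2·x (mod 11).
For each evaluation point α_i, compute m(α_i) mod 11:
  α_1 = 1: Horner steps 2 → 8, so m(1) = 8.
  α_2 = 6: Horner steps 2 → 7, so m(6) = 7.
  α_3 = 3: Horner steps 2 → 1, so m(3) = 1.
  α_4 = 7: Horner steps 2 → 9, so m(7) = 9.
  α_5 = 8: Horner steps 2 → 0, so m(8) = 0.
Codeword c = [8, 7, 1, 9, 0] ∈ F_11^5.
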